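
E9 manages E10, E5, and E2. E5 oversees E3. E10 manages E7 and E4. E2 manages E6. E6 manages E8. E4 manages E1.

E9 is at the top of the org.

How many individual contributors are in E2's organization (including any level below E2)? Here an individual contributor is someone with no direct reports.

The only person in E2's organization with no one reporting to them is E8. That is 1.

1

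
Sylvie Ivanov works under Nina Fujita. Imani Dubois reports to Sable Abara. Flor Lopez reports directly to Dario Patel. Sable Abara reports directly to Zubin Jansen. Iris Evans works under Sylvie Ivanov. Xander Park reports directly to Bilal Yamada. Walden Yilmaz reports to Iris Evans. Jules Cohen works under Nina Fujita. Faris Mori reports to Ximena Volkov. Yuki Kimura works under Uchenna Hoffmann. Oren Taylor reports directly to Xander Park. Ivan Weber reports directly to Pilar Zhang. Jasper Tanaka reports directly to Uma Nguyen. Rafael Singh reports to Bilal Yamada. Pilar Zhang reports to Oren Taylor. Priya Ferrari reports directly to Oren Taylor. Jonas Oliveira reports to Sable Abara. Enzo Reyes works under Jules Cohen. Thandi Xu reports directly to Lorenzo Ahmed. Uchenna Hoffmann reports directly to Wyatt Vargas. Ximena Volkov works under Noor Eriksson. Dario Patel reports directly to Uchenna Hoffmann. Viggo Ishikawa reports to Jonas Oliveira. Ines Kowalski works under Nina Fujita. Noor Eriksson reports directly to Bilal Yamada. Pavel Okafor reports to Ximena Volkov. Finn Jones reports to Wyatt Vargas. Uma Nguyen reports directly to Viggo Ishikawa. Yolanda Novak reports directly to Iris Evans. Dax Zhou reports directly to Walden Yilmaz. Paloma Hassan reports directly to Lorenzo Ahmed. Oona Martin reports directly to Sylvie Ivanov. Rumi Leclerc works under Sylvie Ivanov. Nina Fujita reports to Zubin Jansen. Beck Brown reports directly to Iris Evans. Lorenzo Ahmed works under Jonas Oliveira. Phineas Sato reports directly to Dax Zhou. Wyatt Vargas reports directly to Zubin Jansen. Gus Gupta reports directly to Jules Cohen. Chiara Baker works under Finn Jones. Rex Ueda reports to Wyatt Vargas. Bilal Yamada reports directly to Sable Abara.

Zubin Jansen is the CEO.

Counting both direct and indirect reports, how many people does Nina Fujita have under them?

13

Nina Fujita directly manages Sylvie Ivanov, Jules Cohen, Ines Kowalski. Under Sylvie Ivanov: Oona Martin, Rumi Leclerc, Iris Evans, Beck Brown, Yolanda Novak, Walden Yilmaz, Dax Zhou, Phineas Sato (8). Under Jules Cohen: Gus Gupta, Enzo Reyes (2). Ines Kowalski has no reports. So Nina Fujita's organization is 3 direct reports plus everyone under them: 9 + 3 + 1 = 13.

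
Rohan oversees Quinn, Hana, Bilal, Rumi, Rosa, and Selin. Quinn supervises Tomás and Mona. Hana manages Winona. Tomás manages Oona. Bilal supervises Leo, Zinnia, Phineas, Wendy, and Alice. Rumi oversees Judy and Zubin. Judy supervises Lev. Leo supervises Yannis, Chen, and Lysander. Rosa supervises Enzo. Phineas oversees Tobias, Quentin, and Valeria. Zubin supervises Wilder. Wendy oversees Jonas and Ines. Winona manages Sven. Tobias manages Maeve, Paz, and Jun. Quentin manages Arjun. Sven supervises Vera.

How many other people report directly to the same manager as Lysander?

2

Lysander reports to Leo. Leo's other direct reports are Yannis, Chen — 2 peers.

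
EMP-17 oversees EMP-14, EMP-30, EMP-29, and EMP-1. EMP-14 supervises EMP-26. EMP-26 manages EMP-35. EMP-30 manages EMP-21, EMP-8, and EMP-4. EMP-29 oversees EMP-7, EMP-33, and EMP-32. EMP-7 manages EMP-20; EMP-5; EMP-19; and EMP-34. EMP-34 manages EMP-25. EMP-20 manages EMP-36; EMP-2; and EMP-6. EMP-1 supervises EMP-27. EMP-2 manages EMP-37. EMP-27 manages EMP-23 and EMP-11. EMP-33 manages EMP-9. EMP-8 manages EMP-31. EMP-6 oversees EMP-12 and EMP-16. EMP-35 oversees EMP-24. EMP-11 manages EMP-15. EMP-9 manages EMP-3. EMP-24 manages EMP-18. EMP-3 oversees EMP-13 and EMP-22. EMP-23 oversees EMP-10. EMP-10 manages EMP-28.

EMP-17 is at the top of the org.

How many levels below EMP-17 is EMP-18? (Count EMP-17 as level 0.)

Chain from EMP-18 up to EMP-17: EMP-18 → EMP-24 → EMP-35 → EMP-26 → EMP-14 → EMP-17. That is 5 steps up, so EMP-18 is 5 levels below EMP-17.

5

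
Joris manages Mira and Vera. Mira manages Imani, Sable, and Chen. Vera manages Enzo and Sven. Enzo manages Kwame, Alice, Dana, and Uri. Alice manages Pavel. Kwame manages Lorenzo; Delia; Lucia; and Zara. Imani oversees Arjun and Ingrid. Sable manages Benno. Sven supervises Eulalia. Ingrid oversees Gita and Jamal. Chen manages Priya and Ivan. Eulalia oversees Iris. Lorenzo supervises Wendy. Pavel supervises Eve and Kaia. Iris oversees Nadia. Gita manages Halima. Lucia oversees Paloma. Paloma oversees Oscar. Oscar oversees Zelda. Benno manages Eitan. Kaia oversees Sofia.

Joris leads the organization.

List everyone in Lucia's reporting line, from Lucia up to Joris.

Lucia reports to Kwame. Kwame reports to Enzo. Enzo reports to Vera. Vera reports to Joris. Joris is at the top.

Lucia -> Kwame -> Enzo -> Vera -> Joris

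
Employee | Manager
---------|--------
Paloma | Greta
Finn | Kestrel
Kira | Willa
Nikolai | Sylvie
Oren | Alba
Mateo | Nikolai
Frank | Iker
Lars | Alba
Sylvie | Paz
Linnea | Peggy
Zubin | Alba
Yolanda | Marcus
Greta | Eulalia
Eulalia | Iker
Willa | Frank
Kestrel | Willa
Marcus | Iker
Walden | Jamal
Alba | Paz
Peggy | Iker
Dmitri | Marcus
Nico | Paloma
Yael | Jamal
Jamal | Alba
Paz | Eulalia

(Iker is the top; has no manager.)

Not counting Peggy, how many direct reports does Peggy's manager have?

3

Peggy reports to Iker. Iker's other direct reports are Eulalia, Frank, Marcus — 3 peers.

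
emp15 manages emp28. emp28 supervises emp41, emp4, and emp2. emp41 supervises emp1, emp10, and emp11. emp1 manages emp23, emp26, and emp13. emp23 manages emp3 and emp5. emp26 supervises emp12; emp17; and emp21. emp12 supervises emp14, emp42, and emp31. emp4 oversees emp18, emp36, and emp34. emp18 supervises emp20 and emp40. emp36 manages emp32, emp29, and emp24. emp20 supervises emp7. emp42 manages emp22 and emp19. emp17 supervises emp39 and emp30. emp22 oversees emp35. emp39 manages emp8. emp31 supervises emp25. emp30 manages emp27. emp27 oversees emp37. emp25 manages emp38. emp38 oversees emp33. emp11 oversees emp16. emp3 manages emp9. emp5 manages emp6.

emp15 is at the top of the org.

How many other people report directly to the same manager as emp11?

emp11 reports to emp41. emp41's other direct reports are emp1, emp10 — 2 peers.

2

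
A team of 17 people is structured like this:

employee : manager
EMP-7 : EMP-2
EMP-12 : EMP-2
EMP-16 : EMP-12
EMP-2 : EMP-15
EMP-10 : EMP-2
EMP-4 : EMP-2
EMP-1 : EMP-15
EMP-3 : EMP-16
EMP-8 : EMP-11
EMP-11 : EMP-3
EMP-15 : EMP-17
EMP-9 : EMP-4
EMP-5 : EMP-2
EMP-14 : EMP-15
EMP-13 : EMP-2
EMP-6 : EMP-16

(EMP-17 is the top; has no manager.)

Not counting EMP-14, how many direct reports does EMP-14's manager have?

2

EMP-14 reports to EMP-15. EMP-15's other direct reports are EMP-1, EMP-2 — 2 peers.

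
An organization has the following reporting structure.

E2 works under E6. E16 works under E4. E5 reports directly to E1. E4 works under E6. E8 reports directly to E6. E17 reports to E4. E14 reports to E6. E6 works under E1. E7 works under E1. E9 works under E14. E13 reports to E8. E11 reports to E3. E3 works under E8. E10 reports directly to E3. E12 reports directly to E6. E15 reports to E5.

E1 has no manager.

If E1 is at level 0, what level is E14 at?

Chain from E14 up to E1: E14 → E6 → E1. That is 2 steps up, so E14 is 2 levels below E1.

2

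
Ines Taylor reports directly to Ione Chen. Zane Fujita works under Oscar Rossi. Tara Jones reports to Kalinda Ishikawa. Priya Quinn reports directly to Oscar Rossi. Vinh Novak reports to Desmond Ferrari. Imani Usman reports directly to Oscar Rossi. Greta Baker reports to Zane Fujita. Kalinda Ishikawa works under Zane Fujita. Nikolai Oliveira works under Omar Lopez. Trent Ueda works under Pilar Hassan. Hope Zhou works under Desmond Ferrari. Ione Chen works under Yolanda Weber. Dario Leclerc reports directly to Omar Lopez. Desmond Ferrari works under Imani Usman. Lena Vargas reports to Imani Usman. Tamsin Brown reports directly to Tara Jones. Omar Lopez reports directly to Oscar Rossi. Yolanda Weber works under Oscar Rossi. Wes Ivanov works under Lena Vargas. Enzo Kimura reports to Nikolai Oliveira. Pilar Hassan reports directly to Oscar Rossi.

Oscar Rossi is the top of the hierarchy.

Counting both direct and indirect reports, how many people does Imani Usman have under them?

Imani Usman directly manages Desmond Ferrari, Lena Vargas. Under Desmond Ferrari: Hope Zhou, Vinh Novak (2). Under Lena Vargas: Wes Ivanov (1). So Imani Usman's organization is 2 direct reports plus everyone under them: 3 + 2 = 5.

5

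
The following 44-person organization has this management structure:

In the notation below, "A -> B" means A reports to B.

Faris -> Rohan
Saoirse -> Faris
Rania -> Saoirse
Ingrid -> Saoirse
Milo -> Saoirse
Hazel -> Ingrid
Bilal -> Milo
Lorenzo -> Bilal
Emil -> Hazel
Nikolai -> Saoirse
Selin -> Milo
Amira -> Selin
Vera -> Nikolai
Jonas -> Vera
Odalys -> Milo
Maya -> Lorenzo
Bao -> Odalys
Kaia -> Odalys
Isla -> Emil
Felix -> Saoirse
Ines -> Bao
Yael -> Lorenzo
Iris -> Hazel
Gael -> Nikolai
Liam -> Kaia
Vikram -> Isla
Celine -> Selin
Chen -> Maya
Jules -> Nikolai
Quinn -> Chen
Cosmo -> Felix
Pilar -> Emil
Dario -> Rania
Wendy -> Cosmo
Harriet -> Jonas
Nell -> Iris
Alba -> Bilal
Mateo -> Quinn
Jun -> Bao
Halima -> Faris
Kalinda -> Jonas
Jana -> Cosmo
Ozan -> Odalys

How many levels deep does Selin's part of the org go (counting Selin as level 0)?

The longest chain under Selin runs Selin → Celine, which is 1 level below Selin.

1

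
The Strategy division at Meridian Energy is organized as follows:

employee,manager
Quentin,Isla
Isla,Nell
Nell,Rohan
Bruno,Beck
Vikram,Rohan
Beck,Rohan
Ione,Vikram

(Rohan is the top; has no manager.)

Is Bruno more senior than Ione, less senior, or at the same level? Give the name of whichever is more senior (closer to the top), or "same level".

Both Bruno and Ione are 2 levels below Rohan.

same level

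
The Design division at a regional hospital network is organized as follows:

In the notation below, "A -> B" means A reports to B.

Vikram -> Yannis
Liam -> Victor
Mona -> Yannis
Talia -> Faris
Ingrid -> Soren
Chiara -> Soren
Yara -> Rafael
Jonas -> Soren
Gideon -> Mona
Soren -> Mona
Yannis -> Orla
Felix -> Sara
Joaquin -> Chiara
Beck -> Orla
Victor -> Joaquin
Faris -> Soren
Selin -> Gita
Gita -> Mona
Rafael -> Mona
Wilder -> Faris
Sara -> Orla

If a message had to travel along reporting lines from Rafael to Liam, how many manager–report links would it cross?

Rafael is 1 level below Mona, and Liam is 5 levels below Mona (their lowest common manager). The shortest path runs up from Rafael to Mona and back down to Liam: 1 + 5 = 6 links.

6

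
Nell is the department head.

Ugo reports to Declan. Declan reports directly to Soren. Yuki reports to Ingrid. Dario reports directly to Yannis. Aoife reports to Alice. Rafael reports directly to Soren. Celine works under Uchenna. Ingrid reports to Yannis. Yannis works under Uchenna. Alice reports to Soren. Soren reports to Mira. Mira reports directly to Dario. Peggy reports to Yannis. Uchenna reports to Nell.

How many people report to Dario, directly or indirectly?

7

Dario directly manages Mira. Under Mira: Soren, Declan, Ugo, Rafael, Alice, Aoife (6). That's 7 in total.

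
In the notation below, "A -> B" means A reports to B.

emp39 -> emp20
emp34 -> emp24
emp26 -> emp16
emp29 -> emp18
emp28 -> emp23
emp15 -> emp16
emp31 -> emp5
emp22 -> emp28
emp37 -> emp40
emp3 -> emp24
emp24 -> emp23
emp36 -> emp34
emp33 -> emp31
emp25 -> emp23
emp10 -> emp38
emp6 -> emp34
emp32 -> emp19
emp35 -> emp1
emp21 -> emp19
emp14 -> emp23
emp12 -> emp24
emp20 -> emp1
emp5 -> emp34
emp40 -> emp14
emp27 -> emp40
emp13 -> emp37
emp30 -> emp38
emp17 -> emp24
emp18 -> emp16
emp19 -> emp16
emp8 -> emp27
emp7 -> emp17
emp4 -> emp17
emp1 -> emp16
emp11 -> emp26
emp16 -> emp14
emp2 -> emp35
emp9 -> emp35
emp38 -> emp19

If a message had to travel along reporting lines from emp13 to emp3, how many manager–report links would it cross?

emp13 is 4 levels below emp23, and emp3 is 2 levels below emp23 (their lowest common manager). The shortest path runs up from emp13 to emp23 and back down to emp3: 4 + 2 = 6 links.

6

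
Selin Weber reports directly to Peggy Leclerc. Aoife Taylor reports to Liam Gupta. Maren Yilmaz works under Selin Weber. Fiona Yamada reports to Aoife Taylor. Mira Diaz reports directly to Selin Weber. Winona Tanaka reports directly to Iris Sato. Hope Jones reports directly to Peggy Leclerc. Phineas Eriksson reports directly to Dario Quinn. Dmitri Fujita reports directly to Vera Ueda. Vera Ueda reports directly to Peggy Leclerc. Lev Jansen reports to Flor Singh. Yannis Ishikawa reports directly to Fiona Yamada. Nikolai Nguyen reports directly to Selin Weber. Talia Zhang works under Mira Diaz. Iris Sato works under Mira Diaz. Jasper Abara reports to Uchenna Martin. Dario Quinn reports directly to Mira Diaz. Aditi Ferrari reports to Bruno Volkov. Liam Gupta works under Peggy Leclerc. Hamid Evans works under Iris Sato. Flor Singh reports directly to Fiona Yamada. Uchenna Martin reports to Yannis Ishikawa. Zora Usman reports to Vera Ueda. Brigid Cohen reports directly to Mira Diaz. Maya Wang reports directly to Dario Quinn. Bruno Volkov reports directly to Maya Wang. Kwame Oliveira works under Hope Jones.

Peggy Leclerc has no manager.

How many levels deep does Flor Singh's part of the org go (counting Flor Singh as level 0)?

1

The longest chain under Flor Singh runs Flor Singh → Lev Jansen, which is 1 level below Flor Singh.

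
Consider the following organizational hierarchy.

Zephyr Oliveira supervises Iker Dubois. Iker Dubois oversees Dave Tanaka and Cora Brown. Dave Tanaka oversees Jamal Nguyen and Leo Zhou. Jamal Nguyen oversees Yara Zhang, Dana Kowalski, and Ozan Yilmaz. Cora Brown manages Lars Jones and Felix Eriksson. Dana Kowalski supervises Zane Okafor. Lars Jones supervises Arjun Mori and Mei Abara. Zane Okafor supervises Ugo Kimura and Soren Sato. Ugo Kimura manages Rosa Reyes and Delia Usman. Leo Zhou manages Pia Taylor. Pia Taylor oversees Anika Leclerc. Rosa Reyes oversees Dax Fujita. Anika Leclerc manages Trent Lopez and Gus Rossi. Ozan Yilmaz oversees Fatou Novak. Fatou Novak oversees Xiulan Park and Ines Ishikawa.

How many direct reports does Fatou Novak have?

2

Fatou Novak directly manages Ines Ishikawa, Xiulan Park. That is 2 direct reports.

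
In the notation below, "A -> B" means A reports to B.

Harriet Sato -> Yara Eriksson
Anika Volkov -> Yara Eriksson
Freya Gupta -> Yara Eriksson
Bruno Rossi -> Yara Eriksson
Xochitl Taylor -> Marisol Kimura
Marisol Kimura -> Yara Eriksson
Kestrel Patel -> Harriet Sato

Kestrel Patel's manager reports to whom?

Yara Eriksson

Kestrel Patel reports to Harriet Sato, and Harriet Sato reports to Yara Eriksson. So Kestrel Patel's skip-level manager is Yara Eriksson.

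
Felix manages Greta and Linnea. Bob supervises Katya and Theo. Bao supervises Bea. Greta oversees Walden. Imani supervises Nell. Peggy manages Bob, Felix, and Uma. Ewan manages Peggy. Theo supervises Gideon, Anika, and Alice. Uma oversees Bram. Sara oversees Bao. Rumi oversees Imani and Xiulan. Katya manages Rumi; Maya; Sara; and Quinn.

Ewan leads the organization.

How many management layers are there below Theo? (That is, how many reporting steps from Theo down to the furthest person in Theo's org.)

1

The longest chain under Theo runs Theo → Alice, which is 1 level below Theo.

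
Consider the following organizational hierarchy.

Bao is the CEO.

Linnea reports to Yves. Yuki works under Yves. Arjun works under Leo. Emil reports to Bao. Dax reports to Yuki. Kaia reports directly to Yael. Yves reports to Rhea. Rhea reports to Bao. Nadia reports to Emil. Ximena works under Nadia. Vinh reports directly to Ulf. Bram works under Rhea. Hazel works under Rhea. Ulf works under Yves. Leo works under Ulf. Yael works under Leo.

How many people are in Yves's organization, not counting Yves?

Yves directly manages Ulf, Linnea, Yuki. Under Ulf: Vinh, Leo, Yael, Kaia, Arjun (5). Linnea has no reports. Under Yuki: Dax (1). So Yves's organization is 3 direct reports plus everyone under them: 6 + 1 + 2 = 9.

9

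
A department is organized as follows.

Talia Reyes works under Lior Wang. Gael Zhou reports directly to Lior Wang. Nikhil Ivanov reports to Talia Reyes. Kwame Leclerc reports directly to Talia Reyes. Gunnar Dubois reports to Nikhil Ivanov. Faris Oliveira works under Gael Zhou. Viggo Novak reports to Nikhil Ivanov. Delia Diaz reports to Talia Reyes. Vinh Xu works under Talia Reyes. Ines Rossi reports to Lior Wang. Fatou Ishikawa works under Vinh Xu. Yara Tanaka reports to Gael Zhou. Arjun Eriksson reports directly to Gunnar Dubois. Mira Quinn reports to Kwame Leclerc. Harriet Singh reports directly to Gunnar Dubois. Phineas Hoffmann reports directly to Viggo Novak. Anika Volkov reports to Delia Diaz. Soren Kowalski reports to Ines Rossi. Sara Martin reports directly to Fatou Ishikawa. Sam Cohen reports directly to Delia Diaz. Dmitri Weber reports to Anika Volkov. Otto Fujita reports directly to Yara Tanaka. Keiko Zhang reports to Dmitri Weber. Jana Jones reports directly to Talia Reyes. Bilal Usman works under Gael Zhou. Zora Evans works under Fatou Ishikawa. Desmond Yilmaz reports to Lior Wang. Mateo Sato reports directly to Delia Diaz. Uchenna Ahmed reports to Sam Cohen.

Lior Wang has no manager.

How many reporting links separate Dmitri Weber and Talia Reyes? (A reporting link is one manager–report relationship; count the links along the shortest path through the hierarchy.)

Dmitri Weber is in Talia Reyes's organization: the chain from Dmitri Weber up to Talia Reyes is Dmitri Weber → Anika Volkov → Delia Diaz → Talia Reyes, which is 3 links.

3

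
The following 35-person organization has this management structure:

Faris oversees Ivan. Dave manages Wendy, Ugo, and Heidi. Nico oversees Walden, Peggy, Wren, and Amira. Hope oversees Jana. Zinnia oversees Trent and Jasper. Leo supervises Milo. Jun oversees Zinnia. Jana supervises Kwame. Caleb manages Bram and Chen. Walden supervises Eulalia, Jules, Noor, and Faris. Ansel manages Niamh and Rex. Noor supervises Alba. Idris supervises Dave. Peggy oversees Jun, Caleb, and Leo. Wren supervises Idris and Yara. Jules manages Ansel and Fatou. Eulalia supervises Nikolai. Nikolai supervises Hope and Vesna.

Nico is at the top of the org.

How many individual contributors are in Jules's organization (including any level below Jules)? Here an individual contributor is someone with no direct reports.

The people in Jules's organization with no one reporting to them are Fatou, Rex, Niamh. That is 3.

3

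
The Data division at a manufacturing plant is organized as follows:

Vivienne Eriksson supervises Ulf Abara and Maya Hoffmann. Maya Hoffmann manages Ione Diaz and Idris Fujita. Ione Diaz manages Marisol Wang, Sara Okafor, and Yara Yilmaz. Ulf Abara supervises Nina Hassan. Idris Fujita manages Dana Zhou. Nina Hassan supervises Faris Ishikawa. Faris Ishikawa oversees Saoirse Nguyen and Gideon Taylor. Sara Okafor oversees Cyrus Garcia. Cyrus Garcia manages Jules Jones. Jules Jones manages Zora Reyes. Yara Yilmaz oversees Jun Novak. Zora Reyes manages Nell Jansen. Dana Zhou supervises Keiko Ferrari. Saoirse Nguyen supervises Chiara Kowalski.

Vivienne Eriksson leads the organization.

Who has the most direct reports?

Ione Diaz

Direct-report counts: Vivienne Eriksson has 2; Ulf Abara has 1; Nina Hassan has 1; Faris Ishikawa has 2; Saoirse Nguyen has 1; Maya Hoffmann has 2; Idris Fujita has 1; Dana Zhou has 1; Ione Diaz has 3; Yara Yilmaz has 1; Sara Okafor has 1; Cyrus Garcia has 1; Jules Jones has 1; Zora Reyes has 1. The largest is 3, held by Ione Diaz.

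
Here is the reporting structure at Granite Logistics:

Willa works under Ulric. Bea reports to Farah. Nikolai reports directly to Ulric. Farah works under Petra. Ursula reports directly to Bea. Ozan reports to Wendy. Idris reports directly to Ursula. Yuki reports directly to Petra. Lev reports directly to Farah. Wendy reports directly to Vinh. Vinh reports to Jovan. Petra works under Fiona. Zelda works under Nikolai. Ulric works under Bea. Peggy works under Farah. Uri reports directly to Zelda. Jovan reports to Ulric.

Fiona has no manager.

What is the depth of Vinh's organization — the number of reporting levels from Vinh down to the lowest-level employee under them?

The longest chain under Vinh runs Vinh → Wendy → Ozan, which is 2 levels below Vinh.

2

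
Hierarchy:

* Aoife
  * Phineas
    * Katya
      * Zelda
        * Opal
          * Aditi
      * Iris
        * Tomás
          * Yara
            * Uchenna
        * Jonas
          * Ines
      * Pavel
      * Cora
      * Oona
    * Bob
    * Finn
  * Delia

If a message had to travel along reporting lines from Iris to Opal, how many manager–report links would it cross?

3

Iris is 1 level below Katya, and Opal is 2 levels below Katya (their lowest common manager). The shortest path runs up from Iris to Katya and back down to Opal: 1 + 2 = 3 links.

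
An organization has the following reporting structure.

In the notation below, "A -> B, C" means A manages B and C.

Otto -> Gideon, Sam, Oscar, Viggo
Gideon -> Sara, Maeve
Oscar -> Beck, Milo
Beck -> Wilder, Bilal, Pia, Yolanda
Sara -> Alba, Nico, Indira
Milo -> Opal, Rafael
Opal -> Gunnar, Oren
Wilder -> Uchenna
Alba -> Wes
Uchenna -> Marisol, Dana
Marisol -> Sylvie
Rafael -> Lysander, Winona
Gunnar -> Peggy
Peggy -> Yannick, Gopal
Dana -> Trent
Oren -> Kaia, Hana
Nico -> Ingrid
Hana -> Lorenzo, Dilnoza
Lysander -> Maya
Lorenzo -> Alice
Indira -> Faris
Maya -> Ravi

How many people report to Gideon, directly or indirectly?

Gideon directly manages Sara, Maeve. Under Sara: Indira, Faris, Nico, Ingrid, Alba, Wes (6). Maeve has no reports. So Gideon's organization is 2 direct reports plus everyone under them: 7 + 1 = 8.

8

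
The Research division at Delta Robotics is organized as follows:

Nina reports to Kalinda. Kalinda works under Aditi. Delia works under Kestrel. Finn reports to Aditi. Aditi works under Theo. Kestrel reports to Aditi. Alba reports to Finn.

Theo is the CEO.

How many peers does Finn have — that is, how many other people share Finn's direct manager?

2

Finn reports to Aditi. Aditi's other direct reports are Kestrel, Kalinda — 2 peers.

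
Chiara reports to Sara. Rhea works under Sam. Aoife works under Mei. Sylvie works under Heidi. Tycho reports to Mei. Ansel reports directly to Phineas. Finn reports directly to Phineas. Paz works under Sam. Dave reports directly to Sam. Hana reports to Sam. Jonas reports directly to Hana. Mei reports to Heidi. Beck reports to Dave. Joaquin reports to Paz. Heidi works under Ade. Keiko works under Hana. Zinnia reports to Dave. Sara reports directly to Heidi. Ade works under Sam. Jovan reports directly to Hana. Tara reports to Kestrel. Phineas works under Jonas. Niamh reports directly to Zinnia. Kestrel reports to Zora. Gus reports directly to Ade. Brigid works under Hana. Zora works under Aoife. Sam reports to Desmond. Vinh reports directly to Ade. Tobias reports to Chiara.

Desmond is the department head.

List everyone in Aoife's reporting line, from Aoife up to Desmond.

Aoife -> Mei -> Heidi -> Ade -> Sam -> Desmond

Aoife reports to Mei. Mei reports to Heidi. Heidi reports to Ade. Ade reports to Sam. Sam reports to Desmond. Desmond is at the top.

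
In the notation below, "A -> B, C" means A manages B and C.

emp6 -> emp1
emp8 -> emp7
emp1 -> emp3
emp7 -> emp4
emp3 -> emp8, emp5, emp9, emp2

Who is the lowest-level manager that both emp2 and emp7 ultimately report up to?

emp3

emp2's chain of managers is emp3, emp1, emp6. emp7's chain of managers is emp8, emp3, emp1, emp6. The first manager that appears in both chains is emp3.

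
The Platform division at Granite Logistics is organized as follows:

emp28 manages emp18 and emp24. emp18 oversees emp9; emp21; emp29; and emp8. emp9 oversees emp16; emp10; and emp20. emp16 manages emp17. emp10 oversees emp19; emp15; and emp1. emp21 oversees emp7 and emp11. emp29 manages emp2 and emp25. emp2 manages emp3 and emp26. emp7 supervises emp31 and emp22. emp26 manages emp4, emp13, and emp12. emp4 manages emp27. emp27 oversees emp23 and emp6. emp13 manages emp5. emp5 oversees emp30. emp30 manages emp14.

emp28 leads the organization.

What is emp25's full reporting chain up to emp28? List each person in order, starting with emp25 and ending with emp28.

emp25 reports to emp29. emp29 reports to emp18. emp18 reports to emp28. emp28 is at the top.

emp25 -> emp29 -> emp18 -> emp28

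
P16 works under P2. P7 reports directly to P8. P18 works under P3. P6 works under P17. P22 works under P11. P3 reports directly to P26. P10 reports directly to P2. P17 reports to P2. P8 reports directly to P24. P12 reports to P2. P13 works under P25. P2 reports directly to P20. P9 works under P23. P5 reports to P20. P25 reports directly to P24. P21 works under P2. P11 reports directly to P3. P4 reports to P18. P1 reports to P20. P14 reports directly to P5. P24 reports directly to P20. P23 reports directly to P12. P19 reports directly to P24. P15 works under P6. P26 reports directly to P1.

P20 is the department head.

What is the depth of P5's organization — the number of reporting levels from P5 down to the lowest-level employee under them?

1

The longest chain under P5 runs P5 → P14, which is 1 level below P5.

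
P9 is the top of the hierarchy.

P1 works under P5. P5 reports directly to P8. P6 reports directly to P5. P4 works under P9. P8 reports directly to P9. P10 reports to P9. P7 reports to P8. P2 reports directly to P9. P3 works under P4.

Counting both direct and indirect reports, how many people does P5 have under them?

P5 directly manages P6, P1. P6 has no reports. P1 has no reports. So P5's organization is 2 direct reports plus everyone under them: 1 + 1 = 2.

2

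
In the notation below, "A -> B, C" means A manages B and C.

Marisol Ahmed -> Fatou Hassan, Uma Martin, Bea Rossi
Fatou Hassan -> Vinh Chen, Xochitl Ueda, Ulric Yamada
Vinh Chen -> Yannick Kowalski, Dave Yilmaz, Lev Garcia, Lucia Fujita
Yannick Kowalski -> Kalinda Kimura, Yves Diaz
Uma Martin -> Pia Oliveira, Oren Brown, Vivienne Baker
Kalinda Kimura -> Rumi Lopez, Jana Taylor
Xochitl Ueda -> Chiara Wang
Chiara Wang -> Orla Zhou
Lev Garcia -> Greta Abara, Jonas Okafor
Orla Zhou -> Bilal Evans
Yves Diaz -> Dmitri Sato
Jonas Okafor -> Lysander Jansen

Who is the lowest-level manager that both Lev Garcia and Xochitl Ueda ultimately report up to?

Fatou Hassan

Lev Garcia's chain of managers is Vinh Chen, Fatou Hassan, Marisol Ahmed. Xochitl Ueda's chain of managers is Fatou Hassan, Marisol Ahmed. The first manager that appears in both chains is Fatou Hassan.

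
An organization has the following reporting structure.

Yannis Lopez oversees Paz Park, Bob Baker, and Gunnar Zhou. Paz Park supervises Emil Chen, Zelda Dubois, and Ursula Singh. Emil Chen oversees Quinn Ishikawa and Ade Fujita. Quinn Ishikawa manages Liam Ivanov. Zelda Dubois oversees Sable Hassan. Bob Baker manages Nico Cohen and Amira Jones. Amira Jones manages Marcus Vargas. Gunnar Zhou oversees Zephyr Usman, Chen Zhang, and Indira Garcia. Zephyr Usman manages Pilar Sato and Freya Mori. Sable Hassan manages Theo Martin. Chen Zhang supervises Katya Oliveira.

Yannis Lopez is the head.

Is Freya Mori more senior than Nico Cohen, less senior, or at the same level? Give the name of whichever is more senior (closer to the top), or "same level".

Nico Cohen

Freya Mori is 3 levels below Yannis Lopez; Nico Cohen is 2. Nico Cohen is higher.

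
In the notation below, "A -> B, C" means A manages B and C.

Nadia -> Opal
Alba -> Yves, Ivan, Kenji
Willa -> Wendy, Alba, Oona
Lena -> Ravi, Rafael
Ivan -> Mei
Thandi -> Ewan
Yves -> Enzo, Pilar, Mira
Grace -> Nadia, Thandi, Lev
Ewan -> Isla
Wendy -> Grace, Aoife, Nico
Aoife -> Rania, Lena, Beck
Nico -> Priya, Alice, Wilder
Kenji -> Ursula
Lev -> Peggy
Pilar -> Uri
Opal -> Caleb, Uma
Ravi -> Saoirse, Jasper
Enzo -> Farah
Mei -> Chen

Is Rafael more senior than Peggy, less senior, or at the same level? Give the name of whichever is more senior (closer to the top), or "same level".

Both Rafael and Peggy are 4 levels below Willa.

same level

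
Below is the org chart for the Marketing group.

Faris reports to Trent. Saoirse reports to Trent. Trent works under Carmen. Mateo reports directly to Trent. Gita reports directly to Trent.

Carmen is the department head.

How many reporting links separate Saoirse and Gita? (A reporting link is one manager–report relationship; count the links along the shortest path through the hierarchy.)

2

Saoirse is 1 level below Trent, and Gita is 1 level below Trent (their lowest common manager). The shortest path runs up from Saoirse to Trent and back down to Gita: 1 + 1 = 2 links.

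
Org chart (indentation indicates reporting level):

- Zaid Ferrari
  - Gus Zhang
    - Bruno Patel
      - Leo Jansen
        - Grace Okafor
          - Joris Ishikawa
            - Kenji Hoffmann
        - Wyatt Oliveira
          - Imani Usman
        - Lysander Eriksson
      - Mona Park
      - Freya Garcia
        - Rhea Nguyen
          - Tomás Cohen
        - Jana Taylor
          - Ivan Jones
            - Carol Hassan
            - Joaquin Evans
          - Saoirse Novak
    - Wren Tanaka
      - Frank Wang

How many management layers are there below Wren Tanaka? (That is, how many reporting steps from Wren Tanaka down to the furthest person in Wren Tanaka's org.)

The longest chain under Wren Tanaka runs Wren Tanaka → Frank Wang, which is 1 level below Wren Tanaka.

1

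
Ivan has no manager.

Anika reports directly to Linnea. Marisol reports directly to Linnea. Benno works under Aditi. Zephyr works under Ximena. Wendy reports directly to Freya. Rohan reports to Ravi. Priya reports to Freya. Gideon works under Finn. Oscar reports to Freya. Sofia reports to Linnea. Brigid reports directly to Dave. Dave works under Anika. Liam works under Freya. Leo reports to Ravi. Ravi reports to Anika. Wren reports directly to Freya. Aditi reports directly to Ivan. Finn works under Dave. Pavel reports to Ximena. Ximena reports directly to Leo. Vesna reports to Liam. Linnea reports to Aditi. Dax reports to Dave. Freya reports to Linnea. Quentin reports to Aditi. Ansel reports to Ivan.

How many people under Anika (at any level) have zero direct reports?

6

The people in Anika's organization with no one reporting to them are Brigid, Dax, Gideon, Rohan, Zephyr, Pavel. That is 6.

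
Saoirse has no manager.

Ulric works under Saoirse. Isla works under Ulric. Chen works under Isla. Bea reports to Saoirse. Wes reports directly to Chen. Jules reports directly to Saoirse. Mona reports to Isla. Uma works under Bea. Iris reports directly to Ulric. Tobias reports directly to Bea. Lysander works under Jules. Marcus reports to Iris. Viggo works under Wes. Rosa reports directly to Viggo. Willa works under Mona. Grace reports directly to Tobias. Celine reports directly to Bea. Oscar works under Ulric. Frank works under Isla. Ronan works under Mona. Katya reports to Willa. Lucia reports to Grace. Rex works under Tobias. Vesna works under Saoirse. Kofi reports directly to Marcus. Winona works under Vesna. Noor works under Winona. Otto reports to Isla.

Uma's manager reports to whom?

Uma reports to Bea, and Bea reports to Saoirse. So Uma's skip-level manager is Saoirse.

Saoirse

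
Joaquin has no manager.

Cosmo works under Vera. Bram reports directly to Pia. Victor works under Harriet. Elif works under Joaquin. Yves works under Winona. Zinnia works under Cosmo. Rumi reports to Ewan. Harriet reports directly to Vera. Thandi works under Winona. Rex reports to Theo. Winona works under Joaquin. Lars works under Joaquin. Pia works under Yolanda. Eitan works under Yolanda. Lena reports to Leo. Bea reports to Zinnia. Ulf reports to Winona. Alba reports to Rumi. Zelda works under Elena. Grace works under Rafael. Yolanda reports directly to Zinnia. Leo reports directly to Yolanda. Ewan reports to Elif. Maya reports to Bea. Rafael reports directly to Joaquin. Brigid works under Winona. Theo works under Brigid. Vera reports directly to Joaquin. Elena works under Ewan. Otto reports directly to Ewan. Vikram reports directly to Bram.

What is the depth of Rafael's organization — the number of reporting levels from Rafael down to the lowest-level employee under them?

1

The longest chain under Rafael runs Rafael → Grace, which is 1 level below Rafael.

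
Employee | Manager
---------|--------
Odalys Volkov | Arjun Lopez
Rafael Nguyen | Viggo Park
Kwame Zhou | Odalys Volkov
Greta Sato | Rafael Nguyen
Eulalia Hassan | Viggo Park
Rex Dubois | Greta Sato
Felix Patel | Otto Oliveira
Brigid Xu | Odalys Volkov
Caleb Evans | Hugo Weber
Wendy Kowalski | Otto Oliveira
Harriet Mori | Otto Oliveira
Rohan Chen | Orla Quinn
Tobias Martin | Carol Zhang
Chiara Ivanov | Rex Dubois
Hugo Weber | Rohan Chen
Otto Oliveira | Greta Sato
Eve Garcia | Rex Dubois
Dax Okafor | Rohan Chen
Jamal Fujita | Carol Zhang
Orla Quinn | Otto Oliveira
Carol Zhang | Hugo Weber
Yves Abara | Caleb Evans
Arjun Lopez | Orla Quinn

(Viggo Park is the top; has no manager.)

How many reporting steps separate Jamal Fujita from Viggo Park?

8

Chain from Jamal Fujita up to Viggo Park: Jamal Fujita → Carol Zhang → Hugo Weber → Rohan Chen → Orla Quinn → Otto Oliveira → Greta Sato → Rafael Nguyen → Viggo Park. That is 8 steps up, so Jamal Fujita is 8 levels below Viggo Park.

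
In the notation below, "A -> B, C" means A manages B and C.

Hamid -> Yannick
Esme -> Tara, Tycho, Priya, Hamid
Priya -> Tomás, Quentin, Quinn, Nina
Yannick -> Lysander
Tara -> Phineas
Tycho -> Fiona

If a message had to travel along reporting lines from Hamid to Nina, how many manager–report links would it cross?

3

Hamid is 1 level below Esme, and Nina is 2 levels below Esme (their lowest common manager). The shortest path runs up from Hamid to Esme and back down to Nina: 1 + 2 = 3 links.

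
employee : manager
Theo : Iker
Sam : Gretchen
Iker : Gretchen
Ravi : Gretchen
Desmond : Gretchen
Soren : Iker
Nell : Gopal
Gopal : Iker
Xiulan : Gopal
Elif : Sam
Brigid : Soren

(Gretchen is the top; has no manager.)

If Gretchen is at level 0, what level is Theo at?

2

Chain from Theo up to Gretchen: Theo → Iker → Gretchen. That is 2 steps up, so Theo is 2 levels below Gretchen.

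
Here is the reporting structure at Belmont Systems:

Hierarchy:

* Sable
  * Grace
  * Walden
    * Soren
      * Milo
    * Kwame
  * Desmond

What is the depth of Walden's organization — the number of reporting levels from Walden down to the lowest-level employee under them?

The longest chain under Walden runs Walden → Soren → Milo, which is 2 levels below Walden.

2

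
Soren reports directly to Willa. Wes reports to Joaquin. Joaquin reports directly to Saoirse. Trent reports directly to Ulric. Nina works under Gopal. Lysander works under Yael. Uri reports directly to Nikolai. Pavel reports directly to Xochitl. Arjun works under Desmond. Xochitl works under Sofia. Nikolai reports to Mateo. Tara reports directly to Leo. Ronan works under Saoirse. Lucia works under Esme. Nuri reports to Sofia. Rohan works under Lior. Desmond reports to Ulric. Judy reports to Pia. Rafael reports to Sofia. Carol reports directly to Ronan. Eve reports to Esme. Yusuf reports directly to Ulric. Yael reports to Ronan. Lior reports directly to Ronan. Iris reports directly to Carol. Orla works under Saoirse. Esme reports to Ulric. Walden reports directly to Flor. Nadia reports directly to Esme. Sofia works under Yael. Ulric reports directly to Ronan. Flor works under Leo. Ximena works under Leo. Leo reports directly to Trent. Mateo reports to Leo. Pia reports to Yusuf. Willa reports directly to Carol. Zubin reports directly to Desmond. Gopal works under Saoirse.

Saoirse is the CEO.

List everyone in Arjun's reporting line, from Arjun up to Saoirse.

Arjun reports to Desmond. Desmond reports to Ulric. Ulric reports to Ronan. Ronan reports to Saoirse. Saoirse is at the top.

Arjun -> Desmond -> Ulric -> Ronan -> Saoirse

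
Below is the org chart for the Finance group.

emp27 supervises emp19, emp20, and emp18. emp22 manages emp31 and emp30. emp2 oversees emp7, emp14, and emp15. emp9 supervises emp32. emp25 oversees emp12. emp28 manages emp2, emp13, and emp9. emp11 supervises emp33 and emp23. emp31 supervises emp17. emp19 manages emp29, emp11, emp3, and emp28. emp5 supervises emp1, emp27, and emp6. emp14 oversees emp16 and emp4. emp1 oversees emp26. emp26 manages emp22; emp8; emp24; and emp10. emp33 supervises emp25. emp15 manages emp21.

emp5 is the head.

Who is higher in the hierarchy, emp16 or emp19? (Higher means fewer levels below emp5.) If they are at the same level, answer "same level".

emp16 is 6 levels below emp5; emp19 is 2. emp19 is higher.

emp19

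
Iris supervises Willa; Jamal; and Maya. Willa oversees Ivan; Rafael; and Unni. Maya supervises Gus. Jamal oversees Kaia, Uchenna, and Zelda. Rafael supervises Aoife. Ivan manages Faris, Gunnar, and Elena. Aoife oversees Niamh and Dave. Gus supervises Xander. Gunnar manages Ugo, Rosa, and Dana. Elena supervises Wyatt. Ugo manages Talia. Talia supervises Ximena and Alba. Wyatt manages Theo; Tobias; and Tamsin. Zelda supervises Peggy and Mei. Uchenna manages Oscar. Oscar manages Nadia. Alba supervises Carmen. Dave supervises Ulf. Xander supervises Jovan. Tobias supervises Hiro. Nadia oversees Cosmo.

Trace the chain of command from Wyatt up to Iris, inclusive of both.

Wyatt -> Elena -> Ivan -> Willa -> Iris

Wyatt reports to Elena. Elena reports to Ivan. Ivan reports to Willa. Willa reports to Iris. Iris is at the top.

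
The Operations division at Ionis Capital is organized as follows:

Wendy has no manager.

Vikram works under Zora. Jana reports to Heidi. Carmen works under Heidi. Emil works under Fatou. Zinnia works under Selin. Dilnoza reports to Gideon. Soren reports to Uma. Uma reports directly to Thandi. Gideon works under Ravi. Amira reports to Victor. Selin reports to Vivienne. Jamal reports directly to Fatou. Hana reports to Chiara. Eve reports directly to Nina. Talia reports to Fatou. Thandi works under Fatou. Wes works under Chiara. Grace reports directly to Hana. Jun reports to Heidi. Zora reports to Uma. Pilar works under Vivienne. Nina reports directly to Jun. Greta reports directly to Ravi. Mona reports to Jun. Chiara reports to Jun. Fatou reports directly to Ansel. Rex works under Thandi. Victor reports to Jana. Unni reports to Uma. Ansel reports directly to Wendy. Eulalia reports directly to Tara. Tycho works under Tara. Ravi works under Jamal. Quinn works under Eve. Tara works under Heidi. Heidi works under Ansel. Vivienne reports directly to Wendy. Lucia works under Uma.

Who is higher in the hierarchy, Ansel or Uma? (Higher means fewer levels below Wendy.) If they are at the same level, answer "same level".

Ansel is 1 level below Wendy; Uma is 4. Ansel is higher.

Ansel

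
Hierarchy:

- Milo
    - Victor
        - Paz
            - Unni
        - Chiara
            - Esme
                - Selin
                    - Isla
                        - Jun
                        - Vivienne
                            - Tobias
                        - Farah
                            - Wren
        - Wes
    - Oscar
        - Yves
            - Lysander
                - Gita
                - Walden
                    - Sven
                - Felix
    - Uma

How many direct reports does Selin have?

Selin directly manages Isla. That is 1 direct report.

1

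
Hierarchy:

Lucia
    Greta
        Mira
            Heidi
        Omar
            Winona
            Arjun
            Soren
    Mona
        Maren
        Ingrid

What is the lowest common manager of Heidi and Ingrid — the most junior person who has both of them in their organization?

Heidi's chain of managers is Mira, Greta, Lucia. Ingrid's chain of managers is Mona, Lucia. The first manager that appears in both chains is Lucia.

Lucia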